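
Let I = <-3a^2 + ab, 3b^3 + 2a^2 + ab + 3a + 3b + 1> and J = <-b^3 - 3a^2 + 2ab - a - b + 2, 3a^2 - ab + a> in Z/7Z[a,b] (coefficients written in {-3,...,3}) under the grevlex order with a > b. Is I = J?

No, the ideals differ.

Equality of ideals is decidable: compute both reduced Gröbner bases (unique for the ordering) and check whether they agree.
Buchberger on the first generating set:
f_1 = -3a^2 + ab, LT = a^2.
f_2 = 3b^3 + 2a^2 + ab + 3a + 3b + 1, LT = b^3.

The S-polynomials (S(f_1,f_2)) all reduce to 0 modulo the current basis, so we have a Gröbner basis.
Inter-reduce: drop elements whose leading term is divisible by another's, tail-reduce, and make monic.
Reduced Gröbner basis: {b^3 - ab + a + b - 2, a^2 + 2ab}.

Buchberger on the second generating set:
h_1 = -b^3 - 3a^2 + 2ab - a - b + 2, LT = b^3.
h_2 = 3a^2 - ab + a, LT = a^2.

The S-polynomials (S(h_1,h_2)) all reduce to 0 modulo the current basis, so we have a Gröbner basis.
Inter-reduce: drop elements whose leading term is divisible by another's, tail-reduce, and make monic.
Reduced Gröbner basis: {b^3 - ab + b - 2, a^2 + 2ab - 2a}.

The bases are distinct; the ideals are different.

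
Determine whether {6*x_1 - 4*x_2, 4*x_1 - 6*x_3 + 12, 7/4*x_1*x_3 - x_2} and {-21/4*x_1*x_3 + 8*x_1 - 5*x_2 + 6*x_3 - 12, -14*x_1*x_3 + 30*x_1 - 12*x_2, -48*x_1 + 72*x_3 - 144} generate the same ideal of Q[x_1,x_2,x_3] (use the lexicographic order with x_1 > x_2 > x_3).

Since reduced Gröbner bases are canonical representatives of ideals under a given ordering, it suffices to compute and compare them.
Buchberger on the first generating set:
f_1 = 6*x_1 - 4*x_2, LT = x_1.
f_2 = 4*x_1 - 6*x_3 + 12, LT = x_1.
f_3 = 7/4*x_1*x_3 - x_2, LT = x_1*x_3.

S(f_1,f_2): lcm = x_1. S = -2/3*x_2 + 3/2*x_3 - 3.
  leading term x_2: no divisor's leading term divides it; move -2/3*x_2 to the remainder.
  leading term x_3: no divisor's leading term divides it; move 3/2*x_3 to the remainder.
  leading term 1: no divisor's leading term divides it; move -3 to the remainder.
  remainder -2/3*x_2 + 3/2*x_3 - 3 ≠ 0; add g_4 = -2/3*x_2 + 3/2*x_3 - 3 to the basis.

S(f_1,f_3): lcm = x_1*x_3. S = -2/3*x_2*x_3 + 4/7*x_2.
  leading term x_2*x_3: subtract (x_3)·g_4 from -2/3*x_2*x_3 + 4/7*x_2 → 4/7*x_2 - 3/2*x_3**2 + 3*x_3
  leading term x_2: subtract (-6/7)·g_4 from 4/7*x_2 - 3/2*x_3**2 + 3*x_3 → -3/2*x_3**2 + 30/7*x_3 - 18/7
  leading term x_3**2: no divisor's leading term divides it; move -3/2*x_3**2 to the remainder.
  leading term x_3: no divisor's leading term divides it; move 30/7*x_3 to the remainder.
  leading term 1: no divisor's leading term divides it; move -18/7 to the remainder.
  remainder -3/2*x_3**2 + 30/7*x_3 - 18/7 ≠ 0; add g_5 = -3/2*x_3**2 + 30/7*x_3 - 18/7 to the basis.

S(f_2,f_3): lcm = x_1*x_3. S = 4/7*x_2 - 3/2*x_3**2 + 3*x_3.
  leading term x_2: subtract (-6/7)·g_4 from 4/7*x_2 - 3/2*x_3**2 + 3*x_3 → -3/2*x_3**2 + 30/7*x_3 - 18/7
  leading term x_3**2: subtract (1)·g_5 from -3/2*x_3**2 + 30/7*x_3 - 18/7 → 0
  remainder 0.

S(f_1,g_4): leading monomials are coprime, so the S-polynomial reduces to 0 (Buchberger's first criterion).
S(f_2,g_4): leading monomials are coprime, so the S-polynomial reduces to 0 (Buchberger's first criterion).
S(f_3,g_4): leading monomials are coprime, so the S-polynomial reduces to 0 (Buchberger's first criterion).
S(f_1,g_5): leading monomials are coprime, so the S-polynomial reduces to 0 (Buchberger's first criterion).
S(f_2,g_5): leading monomials are coprime, so the S-polynomial reduces to 0 (Buchberger's first criterion).
S(f_3,g_5): lcm = x_1*x_3**2. S = 20/7*x_1*x_3 - 12/7*x_1 - 4/7*x_2*x_3.
  leading term x_1*x_3: subtract (10/21*x_3)·f_1 from 20/7*x_1*x_3 - 12/7*x_1 - 4/7*x_2*x_3 → -12/7*x_1 + 4/3*x_2*x_3
  leading term x_1: subtract (-2/7)·f_1 from -12/7*x_1 + 4/3*x_2*x_3 → 4/3*x_2*x_3 - 8/7*x_2
  leading term x_2*x_3: subtract (-2*x_3)·g_4 from 4/3*x_2*x_3 - 8/7*x_2 → -8/7*x_2 + 3*x_3**2 - 6*x_3
  leading term x_2: subtract (12/7)·g_4 from -8/7*x_2 + 3*x_3**2 - 6*x_3 → 3*x_3**2 - 60/7*x_3 + 36/7
  leading term x_3**2: subtract (-2)·g_5 from 3*x_3**2 - 60/7*x_3 + 36/7 → 0
  remainder 0.

S(g_4,g_5): leading monomials are coprime, so the S-polynomial reduces to 0 (Buchberger's first criterion).
Every S-polynomial of the final basis reduces to 0, so we have a Gröbner basis.
Inter-reduce: drop elements whose leading term is divisible by another's, tail-reduce, and make monic.
Reduced Gröbner basis: {x_1 - 3/2*x_3 + 3, x_2 - 9/4*x_3 + 9/2, x_3**2 - 20/7*x_3 + 12/7}.

Buchberger on the second generating set:
h_1 = -21/4*x_1*x_3 + 8*x_1 - 5*x_2 + 6*x_3 - 12, LT = x_1*x_3.
h_2 = -14*x_1*x_3 + 30*x_1 - 12*x_2, LT = x_1*x_3.
h_3 = -48*x_1 + 72*x_3 - 144, LT = x_1.

S(h_1,h_2): lcm = x_1*x_3. S = 13/21*x_1 + 2/21*x_2 - 8/7*x_3 + 16/7.
  leading term x_1: subtract (-13/1008)·h_3 from 13/21*x_1 + 2/21*x_2 - 8/7*x_3 + 16/7 → 2/21*x_2 - 3/14*x_3 + 3/7
  leading term x_2: no divisor's leading term divides it; move 2/21*x_2 to the remainder.
  leading term x_3: no divisor's leading term divides it; move -3/14*x_3 to the remainder.
  leading term 1: no divisor's leading term divides it; move 3/7 to the remainder.
  remainder 2/21*x_2 - 3/14*x_3 + 3/7 ≠ 0; add k_4 = 2/21*x_2 - 3/14*x_3 + 3/7 to the basis.

S(h_1,h_3): lcm = x_1*x_3. S = -32/21*x_1 + 20/21*x_2 + 3/2*x_3**2 - 29/7*x_3 + 16/7.
  leading term x_1: subtract (2/63)·h_3 from -32/21*x_1 + 20/21*x_2 + 3/2*x_3**2 - 29/7*x_3 + 16/7 → 20/21*x_2 + 3/2*x_3**2 - 45/7*x_3 + 48/7
  leading term x_2: subtract (10)·k_4 from 20/21*x_2 + 3/2*x_3**2 - 45/7*x_3 + 48/7 → 3/2*x_3**2 - 30/7*x_3 + 18/7
  leading term x_3**2: no divisor's leading term divides it; move 3/2*x_3**2 to the remainder.
  leading term x_3: no divisor's leading term divides it; move -30/7*x_3 to the remainder.
  leading term 1: no divisor's leading term divides it; move 18/7 to the remainder.
  remainder 3/2*x_3**2 - 30/7*x_3 + 18/7 ≠ 0; add k_5 = 3/2*x_3**2 - 30/7*x_3 + 18/7 to the basis.

S(h_2,h_3): lcm = x_1*x_3. S = -15/7*x_1 + 6/7*x_2 + 3/2*x_3**2 - 3*x_3.
  leading term x_1: subtract (5/112)·h_3 from -15/7*x_1 + 6/7*x_2 + 3/2*x_3**2 - 3*x_3 → 6/7*x_2 + 3/2*x_3**2 - 87/14*x_3 + 45/7
  leading term x_2: subtract (9)·k_4 from 6/7*x_2 + 3/2*x_3**2 - 87/14*x_3 + 45/7 → 3/2*x_3**2 - 30/7*x_3 + 18/7
  leading term x_3**2: subtract (1)·k_5 from 3/2*x_3**2 - 30/7*x_3 + 18/7 → 0
  remainder 0.

S(h_1,k_4): leading monomials are coprime, so the S-polynomial reduces to 0 (Buchberger's first criterion).
S(h_2,k_4): leading monomials are coprime, so the S-polynomial reduces to 0 (Buchberger's first criterion).
S(h_3,k_4): leading monomials are coprime, so the S-polynomial reduces to 0 (Buchberger's first criterion).
S(h_1,k_5): lcm = x_1*x_3**2. S = 4/3*x_1*x_3 - 12/7*x_1 + 20/21*x_2*x_3 - 8/7*x_3**2 + 16/7*x_3.
  leading term x_1*x_3: subtract (-16/63)·h_1 from 4/3*x_1*x_3 - 12/7*x_1 + 20/21*x_2*x_3 - 8/7*x_3**2 + 16/7*x_3 → 20/63*x_1 + 20/21*x_2*x_3 - 80/63*x_2 - 8/7*x_3**2 + 80/21*x_3 - 64/21
  leading term x_1: subtract (-5/756)·h_3 from 20/63*x_1 + 20/21*x_2*x_3 - 80/63*x_2 - 8/7*x_3**2 + 80/21*x_3 - 64/21 → 20/21*x_2*x_3 - 80/63*x_2 - 8/7*x_3**2 + 30/7*x_3 - 4
  leading term x_2*x_3: subtract (10*x_3)·k_4 from 20/21*x_2*x_3 - 80/63*x_2 - 8/7*x_3**2 + 30/7*x_3 - 4 → -80/63*x_2 + x_3**2 - 4
  leading term x_2: subtract (-40/3)·k_4 from -80/63*x_2 + x_3**2 - 4 → x_3**2 - 20/7*x_3 + 12/7
  leading term x_3**2: subtract (2/3)·k_5 from x_3**2 - 20/7*x_3 + 12/7 → 0
  remainder 0.

S(h_2,k_5): lcm = x_1*x_3**2. S = 5/7*x_1*x_3 - 12/7*x_1 + 6/7*x_2*x_3.
  leading term x_1*x_3: subtract (-20/147)·h_1 from 5/7*x_1*x_3 - 12/7*x_1 + 6/7*x_2*x_3 → -92/147*x_1 + 6/7*x_2*x_3 - 100/147*x_2 + 40/49*x_3 - 80/49
  leading term x_1: subtract (23/1764)·h_3 from -92/147*x_1 + 6/7*x_2*x_3 - 100/147*x_2 + 40/49*x_3 - 80/49 → 6/7*x_2*x_3 - 100/147*x_2 - 6/49*x_3 + 12/49
  leading term x_2*x_3: subtract (9*x_3)·k_4 from 6/7*x_2*x_3 - 100/147*x_2 - 6/49*x_3 + 12/49 → -100/147*x_2 + 27/14*x_3**2 - 195/49*x_3 + 12/49
  leading term x_2: subtract (-50/7)·k_4 from -100/147*x_2 + 27/14*x_3**2 - 195/49*x_3 + 12/49 → 27/14*x_3**2 - 270/49*x_3 + 162/49
  leading term x_3**2: subtract (9/7)·k_5 from 27/14*x_3**2 - 270/49*x_3 + 162/49 → 0
  remainder 0.

S(h_3,k_5): leading monomials are coprime, so the S-polynomial reduces to 0 (Buchberger's first criterion).
S(k_4,k_5): leading monomials are coprime, so the S-polynomial reduces to 0 (Buchberger's first criterion).
Every S-polynomial of the final basis reduces to 0, so we have a Gröbner basis.
Inter-reduce: drop elements whose leading term is divisible by another's, tail-reduce, and make monic.
Reduced Gröbner basis: {x_1 - 3/2*x_3 + 3, x_2 - 9/4*x_3 + 9/2, x_3**2 - 20/7*x_3 + 12/7}.

Same reduced basis, so the two generating sets span the same ideal.

Yes, the ideals are equal.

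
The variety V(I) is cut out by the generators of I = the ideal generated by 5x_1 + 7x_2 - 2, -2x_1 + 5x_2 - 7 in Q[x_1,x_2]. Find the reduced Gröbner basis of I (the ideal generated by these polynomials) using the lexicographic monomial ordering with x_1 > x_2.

Buchberger's algorithm terminates because the ascending chain of leading-term ideals stabilizes.

f_1 = 5x_1 + 7x_2 - 2, LT = x_1.
f_2 = -2x_1 + 5x_2 - 7, LT = x_1.

S(f_1,f_2): lcm = x_1. S = 39/10x_2 - 39/10.
  leading term x_2: no divisor's leading term divides it; move 39/10x_2 to the remainder.
  leading term 1: no divisor's leading term divides it; move -39/10 to the remainder.
  remainder 39/10x_2 - 39/10 ≠ 0; add g_3 = 39/10x_2 - 39/10 to the basis.

S(f_1,g_3): leading monomials are coprime, so the S-polynomial reduces to 0 (Buchberger's first criterion).
S(f_2,g_3): leading monomials are coprime, so the S-polynomial reduces to 0 (Buchberger's first criterion).
Every S-polynomial of the final basis reduces to 0, so we have a Gröbner basis.
Inter-reduce: drop elements whose leading term is divisible by another's, tail-reduce, and make monic.

G = {x_1 + 1, x_2 - 1}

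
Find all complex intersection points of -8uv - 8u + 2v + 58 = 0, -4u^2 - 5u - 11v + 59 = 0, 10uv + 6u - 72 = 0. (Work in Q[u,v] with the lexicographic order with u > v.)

{(2, 3)}

Compute a lex Gröbner basis by Buchberger's algorithm.
f_1 = -8uv - 8u + 2v + 58, LT = uv.
f_2 = -4u^2 - 5u - 11v + 59, LT = u^2.
f_3 = 10uv + 6u - 72, LT = uv.

S(f_1,f_2): lcm = u^2v. S = u^2 - 3/2uv - 29/4u - 11/4v^2 + 59/4v.
  reduce S modulo (f_1, f_2, f_3):
  remainder -7u - 11/4v^2 + 93/8v + 31/8 ≠ 0; add h_4 = -7u - 11/4v^2 + 93/8v + 31/8 to the basis.

S(f_1,f_3): lcm = uv. S = 2/5u - 1/4v - 1/20.
  reduce S modulo (f_1, f_2, f_3, h_4):
  remainder -11/70v^2 + 29/70v + 6/35 ≠ 0; add h_5 = -11/70v^2 + 29/70v + 6/35 to the basis.

S(f_2,f_3): lcm = u^2v. S = -3/5u^2 + 5/4uv + 36/5u + 11/4v^2 - 59/4v.
  reduce S modulo (f_1, f_2, f_3, h_4, h_5):
  remainder -27/20v + 81/20 ≠ 0; add h_6 = -27/20v + 81/20 to the basis.

The other S-polynomials (S(f_1,h_4), S(f_2,h_4), S(f_3,h_4), S(f_1,h_5), S(f_2,h_5), S(f_3,h_5), S(h_4,h_5), S(f_1,h_6), S(f_2,h_6), S(f_3,h_6), S(h_4,h_6), S(h_5,h_6)) all reduce to 0 modulo the current basis, so we have a Gröbner basis.
Inter-reduce: drop elements whose leading term is divisible by another's, tail-reduce, and make monic.
Reduced Gröbner basis: {u - 2, v - 3}.

From the last basis element, v - 3 = 0, so v takes values in {3}. Each choice, substituted upward through the basis, yields the corresponding point(s) of the solution set.
  v = 3: the earlier basis element becomes u - 2 = 0, giving u = 2 — point (2, 3).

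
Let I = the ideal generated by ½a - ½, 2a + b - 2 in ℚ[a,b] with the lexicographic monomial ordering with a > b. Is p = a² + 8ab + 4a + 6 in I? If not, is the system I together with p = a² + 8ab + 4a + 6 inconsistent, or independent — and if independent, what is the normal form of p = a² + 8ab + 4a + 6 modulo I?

Adjoining a² + 8ab + 4a + 6 makes the ideal the whole ring: the system is inconsistent.

First compute the reduced Gröbner basis of I by Buchberger's algorithm.
f_1 = ½a - ½, LT = a.
f_2 = 2a + b - 2, LT = a.

S(f_1,f_2): lcm = a. S = -½b.
  leading term b: no divisor's leading term divides it; move -½b to the remainder.
  remainder -½b ≠ 0; add h_3 = -½b to the basis.

The other S-polynomials (S(f_1,h_3), S(f_2,h_3)) all reduce to 0 modulo the current basis, so we have a Gröbner basis.
Inter-reduce: drop elements whose leading term is divisible by another's, tail-reduce, and make monic.
Reduced Gröbner basis: {a - 1, b}.
Label its elements g_1 = a - 1, g_2 = b.

Reduce p = a² + 8ab + 4a + 6 modulo G:
  leading term a²: subtract (a)·g_1 from a² + 8ab + 4a + 6 → 8ab + 5a + 6
  leading term ab: subtract (8b)·g_1 from 8ab + 5a + 6 → 5a + 8b + 6
  leading term a: subtract (5)·g_1 from 5a + 8b + 6 → 8b + 11
  leading term b: subtract (8)·g_2 from 8b + 11 → 11
  leading term 1: no divisor's leading term divides it; move 11 to the remainder.
  normal form = 11.
The normal form is nonzero, so p ∉ I. Since p minus its normal form lies in I, I + (p) = I + (r) where r = 11; decide whether this ideal is the whole ring.
Here r = 11 is a nonzero constant, hence a unit: 1 ∈ I + (p), the Gröbner basis of I + (p) is {1}, and the enlarged system has no common solution — adjoining p is inconsistent.

Ideal membership is decidable via reduction modulo a Gröbner basis.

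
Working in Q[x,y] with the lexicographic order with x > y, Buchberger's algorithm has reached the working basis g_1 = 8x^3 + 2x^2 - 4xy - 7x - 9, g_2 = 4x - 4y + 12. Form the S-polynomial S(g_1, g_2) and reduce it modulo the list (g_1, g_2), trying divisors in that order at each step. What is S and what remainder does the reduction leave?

S(g_1, g_2) = x^2y - 11/4x^2 - 1/2xy - 7/8x - 9/8; remainder on division = y^3 - 37/4y^2 + 209/8y - 93/4.

lcm(LM(g_1), LM(g_2)) = x^3.
S = (lcm/LT(g_1))·g_1 − (lcm/LT(g_2))·g_2 = x^2y - 11/4x^2 - 1/2xy - 7/8x - 9/8.
Reduce S modulo (g_1, g_2) in that order:
  leading term x^2y: subtract (1/4xy)·g_2 from x^2y - 11/4x^2 - 1/2xy - 7/8x - 9/8 → -11/4x^2 + xy^2 - 7/2xy - 7/8x - 9/8
  leading term x^2: subtract (-11/16x)·g_2 from -11/4x^2 + xy^2 - 7/2xy - 7/8x - 9/8 → xy^2 - 25/4xy + 59/8x - 9/8
  leading term xy^2: subtract (1/4y^2)·g_2 from xy^2 - 25/4xy + 59/8x - 9/8 → -25/4xy + 59/8x + y^3 - 3y^2 - 9/8
  leading term xy: subtract (-25/16y)·g_2 from -25/4xy + 59/8x + y^3 - 3y^2 - 9/8 → 59/8x + y^3 - 37/4y^2 + 75/4y - 9/8
  leading term x: subtract (59/32)·g_2 from 59/8x + y^3 - 37/4y^2 + 75/4y - 9/8 → y^3 - 37/4y^2 + 209/8y - 93/4
  leading term y^3: no divisor's leading term divides it; move y^3 to the remainder.
  leading term y^2: no divisor's leading term divides it; move -37/4y^2 to the remainder.
  leading term y: no divisor's leading term divides it; move 209/8y to the remainder.
  leading term 1: no divisor's leading term divides it; move -93/4 to the remainder.
The remainder y^3 - 37/4y^2 + 209/8y - 93/4 is nonzero, so it would be added as the next basis element.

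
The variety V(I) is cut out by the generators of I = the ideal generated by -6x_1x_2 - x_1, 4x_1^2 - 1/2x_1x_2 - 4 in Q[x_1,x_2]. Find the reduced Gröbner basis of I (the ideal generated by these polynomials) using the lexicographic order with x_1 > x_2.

This is the nonlinear analogue of row-reducing a linear system.

f_1 = -6x_1x_2 - x_1, LT = x_1x_2.
f_2 = 4x_1^2 - 1/2x_1x_2 - 4, LT = x_1^2.

S(f_1,f_2): lcm = x_1^2x_2. S = 1/6x_1^2 + 1/8x_1x_2^2 + x_2.
  reduce S modulo (f_1, f_2):
  remainder x_2 + 1/6 ≠ 0; add g_3 = x_2 + 1/6 to the basis.

The other S-polynomials (S(f_1,g_3), S(f_2,g_3)) all reduce to 0 modulo the current basis, so we have a Gröbner basis.
Inter-reduce: drop elements whose leading term is divisible by another's, tail-reduce, and make monic.

G = {x_1^2 + 1/48x_1 - 1, x_2 + 1/6}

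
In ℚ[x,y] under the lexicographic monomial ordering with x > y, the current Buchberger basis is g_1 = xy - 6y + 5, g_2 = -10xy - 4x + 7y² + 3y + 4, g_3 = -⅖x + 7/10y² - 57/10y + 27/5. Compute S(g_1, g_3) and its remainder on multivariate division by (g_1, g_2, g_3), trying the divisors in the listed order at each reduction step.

lcm(LM(g_1), LM(g_3)) = xy.
S = (lcm/LT(g_1))·g_1 − (lcm/LT(g_3))·g_3 = 7/4y³ - 57/4y² + 15/2y + 5.
Reduce S modulo (g_1, g_2, g_3) in that order:
  leading term y³: no divisor's leading term divides it; move 7/4y³ to the remainder.
  leading term y²: no divisor's leading term divides it; move -57/4y² to the remainder.
  leading term y: no divisor's leading term divides it; move 15/2y to the remainder.
  leading term 1: no divisor's leading term divides it; move 5 to the remainder.
The remainder 7/4y³ - 57/4y² + 15/2y + 5 is nonzero, so it would be added as the next basis element.

S(g_1, g_3) = 7/4y³ - 57/4y² + 15/2y + 5; remainder on division = 7/4y³ - 57/4y² + 15/2y + 5.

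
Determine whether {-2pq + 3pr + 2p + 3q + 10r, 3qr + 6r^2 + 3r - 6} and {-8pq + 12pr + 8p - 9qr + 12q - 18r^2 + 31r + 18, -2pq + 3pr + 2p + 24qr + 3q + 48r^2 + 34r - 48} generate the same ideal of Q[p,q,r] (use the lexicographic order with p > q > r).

Two ideals are equal iff their reduced Gröbner bases coincide (the reduced basis is unique for a fixed ordering).
Buchberger on the first generating set:
f_1 = -2pq + 3pr + 2p + 3q + 10r, LT = pq.
f_2 = 3qr + 6r^2 + 3r - 6, LT = qr.

S(f_1,f_2): lcm = pqr. S = -7/2pr^2 - 2pr + 2p - 3/2qr - 5r^2.
  reduce S modulo (f_1, f_2):
  remainder -7/2pr^2 - 2pr + 2p - 2r^2 + 3/2r - 3 ≠ 0; add g_3 = -7/2pr^2 - 2pr + 2p - 2r^2 + 3/2r - 3 to the basis.

The other S-polynomials (S(f_1,g_3), S(f_2,g_3)) all reduce to 0 modulo the current basis, so we have a Gröbner basis.
Inter-reduce: drop elements whose leading term is divisible by another's, tail-reduce, and make monic.
Reduced Gröbner basis: {pq - 3/2pr - p - 3/2q - 5r, pr^2 + 4/7pr - 4/7p + 4/7r^2 - 3/7r + 6/7, qr + 2r^2 + r - 2}.

Buchberger on the second generating set:
h_1 = -8pq + 12pr + 8p - 9qr + 12q - 18r^2 + 31r + 18, LT = pq.
h_2 = -2pq + 3pr + 2p + 24qr + 3q + 48r^2 + 34r - 48, LT = pq.

S(h_1,h_2): lcm = pq. S = 105/8qr + 105/4r^2 + 105/8r - 105/4.
  reduce S modulo (h_1, h_2):
  remainder 105/8qr + 105/4r^2 + 105/8r - 105/4 ≠ 0; add k_3 = 105/8qr + 105/4r^2 + 105/8r - 105/4 to the basis.

S(h_1,k_3): lcm = pqr. S = -7/2pr^2 - 2pr + 2p + 9/8qr^2 - 3/2qr + 9/4r^3 - 31/8r^2 - 9/4r.
  reduce S modulo (h_1, h_2, k_3):
  remainder -7/2pr^2 - 2pr + 2p - 2r^2 + 3/2r - 3 ≠ 0; add k_4 = -7/2pr^2 - 2pr + 2p - 2r^2 + 3/2r - 3 to the basis.

The other S-polynomials (S(h_2,k_3), S(h_1,k_4), S(h_2,k_4), S(k_3,k_4)) all reduce to 0 modulo the current basis, so we have a Gröbner basis.
Inter-reduce: drop elements whose leading term is divisible by another's, tail-reduce, and make monic.
Reduced Gröbner basis: {pq - 3/2pr - p - 3/2q - 5r, pr^2 + 4/7pr - 4/7p + 4/7r^2 - 3/7r + 6/7, qr + 2r^2 + r - 2}.

Same reduced basis, so the two generating sets span the same ideal.

Yes, the ideals are equal.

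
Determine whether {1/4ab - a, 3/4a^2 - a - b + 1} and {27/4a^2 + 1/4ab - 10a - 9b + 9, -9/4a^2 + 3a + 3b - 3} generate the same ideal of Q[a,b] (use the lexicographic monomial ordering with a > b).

Equality of ideals is decidable: compute both reduced Gröbner bases (unique for the ordering) and check whether they agree.
Buchberger on the first generating set:
f_1 = 1/4ab - a, LT = ab.
f_2 = 3/4a^2 - a - b + 1, LT = a^2.

S(f_1,f_2): lcm = a^2b. S = -4a^2 + 4/3ab + 4/3b^2 - 4/3b.
  leading term a^2: subtract (-16/3)·f_2 from -4a^2 + 4/3ab + 4/3b^2 - 4/3b → 4/3ab - 16/3a + 4/3b^2 - 20/3b + 16/3
  leading term ab: subtract (16/3)·f_1 from 4/3ab - 16/3a + 4/3b^2 - 20/3b + 16/3 → 4/3b^2 - 20/3b + 16/3
  leading term b^2: no divisor's leading term divides it; move 4/3b^2 to the remainder.
  leading term b: no divisor's leading term divides it; move -20/3b to the remainder.
  leading term 1: no divisor's leading term divides it; move 16/3 to the remainder.
  remainder 4/3b^2 - 20/3b + 16/3 ≠ 0; add g_3 = 4/3b^2 - 20/3b + 16/3 to the basis.

The other S-polynomials (S(f_1,g_3), S(f_2,g_3)) all reduce to 0 modulo the current basis, so we have a Gröbner basis.
Inter-reduce: drop elements whose leading term is divisible by another's, tail-reduce, and make monic.
Reduced Gröbner basis: {a^2 - 4/3a - 4/3b + 4/3, ab - 4a, b^2 - 5b + 4}.

Buchberger on the second generating set:
h_1 = 27/4a^2 + 1/4ab - 10a - 9b + 9, LT = a^2.
h_2 = -9/4a^2 + 3a + 3b - 3, LT = a^2.

S(h_1,h_2): lcm = a^2. S = 1/27ab - 4/27a.
  leading term ab: no divisor's leading term divides it; move 1/27ab to the remainder.
  leading term a: no divisor's leading term divides it; move -4/27a to the remainder.
  remainder 1/27ab - 4/27a ≠ 0; add k_3 = 1/27ab - 4/27a to the basis.

S(h_1,k_3): lcm = a^2b. S = 4a^2 + 1/27ab^2 - 40/27ab - 4/3b^2 + 4/3b.
  leading term a^2: subtract (16/27)·h_1 from 4a^2 + 1/27ab^2 - 40/27ab - 4/3b^2 + 4/3b → 1/27ab^2 - 44/27ab + 160/27a - 4/3b^2 + 20/3b - 16/3
  leading term ab^2: subtract (b)·k_3 from 1/27ab^2 - 44/27ab + 160/27a - 4/3b^2 + 20/3b - 16/3 → -40/27ab + 160/27a - 4/3b^2 + 20/3b - 16/3
  leading term ab: subtract (-40)·k_3 from -40/27ab + 160/27a - 4/3b^2 + 20/3b - 16/3 → -4/3b^2 + 20/3b - 16/3
  leading term b^2: no divisor's leading term divides it; move -4/3b^2 to the remainder.
  leading term b: no divisor's leading term divides it; move 20/3b to the remainder.
  leading term 1: no divisor's leading term divides it; move -16/3 to the remainder.
  remainder -4/3b^2 + 20/3b - 16/3 ≠ 0; add k_4 = -4/3b^2 + 20/3b - 16/3 to the basis.

The other S-polynomials (S(h_2,k_3), S(h_1,k_4), S(h_2,k_4), S(k_3,k_4)) all reduce to 0 modulo the current basis, so we have a Gröbner basis.
Inter-reduce: drop elements whose leading term is divisible by another's, tail-reduce, and make monic.
Reduced Gröbner basis: {a^2 - 4/3a - 4/3b + 4/3, ab - 4a, b^2 - 5b + 4}.

The two bases agree; hence the ideals are identical.

Yes, the ideals are equal.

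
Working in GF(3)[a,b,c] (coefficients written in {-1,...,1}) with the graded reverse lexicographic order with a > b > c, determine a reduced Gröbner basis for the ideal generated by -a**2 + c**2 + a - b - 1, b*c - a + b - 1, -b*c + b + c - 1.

G = {b**2 + b - c, b*c - b - c + 1, c**2 - 1, a + b - c - 1}

f_1 = -a**2 + c**2 + a - b - 1, LT = a**2.
f_2 = b*c - a + b - 1, LT = b*c.
f_3 = -b*c + b + c - 1, LT = b*c.

S(f_1,f_2): leading monomials are coprime, so the S-polynomial reduces to 0 (Buchberger's first criterion).
S(f_1,f_3): leading monomials are coprime, so the S-polynomial reduces to 0 (Buchberger's first criterion).
S(f_2,f_3): lcm = b*c. S = -a - b + c + 1.
  leading term a: no divisor's leading term divides it; move -a to the remainder.
  leading term b: no divisor's leading term divides it; move -b to the remainder.
  leading term c: no divisor's leading term divides it; move c to the remainder.
  leading term 1: no divisor's leading term divides it; move 1 to the remainder.
  remainder -a - b + c + 1 ≠ 0; add g_4 = -a - b + c + 1 to the basis.

S(f_1,g_4): lcm = a**2. S = -a*b + a*c - c**2 + b + 1.
  leading term a*b: subtract (b)·g_4 from -a*b + a*c - c**2 + b + 1 → b**2 + a*c - b*c - c**2 + 1
  leading term b**2: no divisor's leading term divides it; move b**2 to the remainder.
  leading term a*c: subtract (-c)·g_4 from a*c - b*c - c**2 + 1 → b*c + c + 1
  leading term b*c: subtract (1)·f_2 from b*c + c + 1 → a - b + c - 1
  leading term a: subtract (-1)·g_4 from a - b + c - 1 → b - c
  leading term b: no divisor's leading term divides it; move b to the remainder.
  leading term c: no divisor's leading term divides it; move -c to the remainder.
  remainder b**2 + b - c ≠ 0; add g_5 = b**2 + b - c to the basis.

S(f_2,g_4): leading monomials are coprime, so the S-polynomial reduces to 0 (Buchberger's first criterion).
S(f_3,g_4): leading monomials are coprime, so the S-polynomial reduces to 0 (Buchberger's first criterion).
S(f_1,g_5): leading monomials are coprime, so the S-polynomial reduces to 0 (Buchberger's first criterion).
S(f_2,g_5): lcm = b**2*c. S = -a*b + b**2 - b*c + c**2 - b.
  leading term a*b: subtract (b)·g_4 from -a*b + b**2 - b*c + c**2 - b → -b**2 + b*c + c**2 + b
  leading term b**2: subtract (-1)·g_5 from -b**2 + b*c + c**2 + b → b*c + c**2 - b - c
  leading term b*c: subtract (1)·f_2 from b*c + c**2 - b - c → c**2 + a + b - c + 1
  leading term c**2: no divisor's leading term divides it; move c**2 to the remainder.
  leading term a: subtract (-1)·g_4 from a + b - c + 1 → -1
  leading term 1: no divisor's leading term divides it; move -1 to the remainder.
  remainder c**2 - 1 ≠ 0; add g_6 = c**2 - 1 to the basis.

S(f_3,g_5): lcm = b**2*c. S = -b**2 + b*c + c**2 + b.
  leading term b**2: subtract (-1)·g_5 from -b**2 + b*c + c**2 + b → b*c + c**2 - b - c
  leading term b*c: subtract (1)·f_2 from b*c + c**2 - b - c → c**2 + a + b - c + 1
  leading term c**2: subtract (1)·g_6 from c**2 + a + b - c + 1 → a + b - c - 1
  leading term a: subtract (-1)·g_4 from a + b - c - 1 → 0
  remainder 0.

S(g_4,g_5): leading monomials are coprime, so the S-polynomial reduces to 0 (Buchberger's first criterion).
S(f_1,g_6): leading monomials are coprime, so the S-polynomial reduces to 0 (Buchberger's first criterion).
S(f_2,g_6): lcm = b*c**2. S = -a*c + b*c + b - c.
  leading term a*c: subtract (c)·g_4 from -a*c + b*c + b - c → -b*c - c**2 + b + c
  leading term b*c: subtract (-1)·f_2 from -b*c - c**2 + b + c → -c**2 - a - b + c - 1
  leading term c**2: subtract (-1)·g_6 from -c**2 - a - b + c - 1 → -a - b + c + 1
  leading term a: subtract (1)·g_4 from -a - b + c + 1 → 0
  remainder 0.

S(f_3,g_6): lcm = b*c**2. S = -b*c - c**2 + b + c.
  leading term b*c: subtract (-1)·f_2 from -b*c - c**2 + b + c → -c**2 - a - b + c - 1
  leading term c**2: subtract (-1)·g_6 from -c**2 - a - b + c - 1 → -a - b + c + 1
  leading term a: subtract (1)·g_4 from -a - b + c + 1 → 0
  remainder 0.

S(g_4,g_6): leading monomials are coprime, so the S-polynomial reduces to 0 (Buchberger's first criterion).
S(g_5,g_6): leading monomials are coprime, so the S-polynomial reduces to 0 (Buchberger's first criterion).
Every S-polynomial of the final basis reduces to 0, so we have a Gröbner basis.
Inter-reduce: drop elements whose leading term is divisible by another's, tail-reduce, and make monic.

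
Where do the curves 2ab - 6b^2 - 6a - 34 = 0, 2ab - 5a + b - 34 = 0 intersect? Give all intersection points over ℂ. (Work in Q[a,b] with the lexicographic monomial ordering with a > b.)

Compute a lex Gröbner basis by Buchberger's algorithm.
f_1 = 2ab - 6a - 6b^2 - 34, LT = ab.
f_2 = 2ab - 5a + b - 34, LT = ab.

S(f_1,f_2): lcm = ab. S = -1/2a - 3b^2 - 1/2b.
  reduce S modulo (f_1, f_2):
  remainder -1/2a - 3b^2 - 1/2b ≠ 0; add h_3 = -1/2a - 3b^2 - 1/2b to the basis.

S(f_1,h_3): lcm = ab. S = -3a - 6b^3 - 4b^2 - 17.
  reduce S modulo (f_1, f_2, h_3):
  remainder -6b^3 + 14b^2 + 3b - 17 ≠ 0; add h_4 = -6b^3 + 14b^2 + 3b - 17 to the basis.

The other S-polynomials (S(f_2,h_3), S(f_1,h_4), S(f_2,h_4), S(h_3,h_4)) all reduce to 0 modulo the current basis, so we have a Gröbner basis.
Inter-reduce: drop elements whose leading term is divisible by another's, tail-reduce, and make monic.
Reduced Gröbner basis: {a + 6b^2 + b, b^3 - 7/3b^2 - 1/2b + 17/6}.

Since the basis is lex-ordered, b^3 - 7/3b^2 - 1/2b + 17/6 is univariate in b. Its roots are {-1, 5/3 - sqrt(2)*I/6, 5/3 + sqrt(2)*I/6}. Back-substituting each root into the other basis elements fixes the other coordinates.
  b = -1: the earlier basis element becomes a + 5 = 0, giving a = -5 — point (-5, -1).
  b = 5/3 - sqrt(2)*I/6: the earlier basis element becomes a + 18 - 7*sqrt(2)*I/2 = 0, giving a = -18 + 7*sqrt(2)*I/2 — point (-18 + 7*sqrt(2)*I/2, 5/3 - sqrt(2)*I/6).
  b = 5/3 + sqrt(2)*I/6: the earlier basis element becomes a + 18 + 7*sqrt(2)*I/2 = 0, giving a = -18 - 7*sqrt(2)*I/2 — point (-18 - 7*sqrt(2)*I/2, 5/3 + sqrt(2)*I/6).

{(-5, -1), (-18 + 7*sqrt(2)*I/2, 5/3 - sqrt(2)*I/6), (-18 - 7*sqrt(2)*I/2, 5/3 + sqrt(2)*I/6)}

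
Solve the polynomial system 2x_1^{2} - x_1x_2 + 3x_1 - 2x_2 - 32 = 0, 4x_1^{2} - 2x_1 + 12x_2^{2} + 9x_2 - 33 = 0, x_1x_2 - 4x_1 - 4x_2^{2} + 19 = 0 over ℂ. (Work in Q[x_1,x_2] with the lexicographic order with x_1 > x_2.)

Compute a lex Gröbner basis by Buchberger's algorithm.
f_1 = 2x_1^{2} - x_1x_2 + 3x_1 - 2x_2 - 32, LT = x_1^{2}.
f_2 = 4x_1^{2} - 2x_1 + 12x_2^{2} + 9x_2 - 33, LT = x_1^{2}.
f_3 = x_1x_2 - 4x_1 - 4x_2^{2} + 19, LT = x_1x_2.

S(f_1,f_2): lcm = x_1^{2}. S = -\tfrac{1}{2}x_1x_2 + 2x_1 - 3x_2^{2} - \tfrac{13}{4}x_2 - \tfrac{31}{4}.
  reduce S modulo (f_1, f_2, f_3):
  remainder -5x_2^{2} - \tfrac{13}{4}x_2 + \tfrac{7}{4} ≠ 0; add h_4 = -5x_2^{2} - \tfrac{13}{4}x_2 + \tfrac{7}{4} to the basis.

S(f_1,f_3): lcm = x_1^{2}x_2. S = 4x_1^{2} + \tfrac{7}{2}x_1x_2^{2} + \tfrac{3}{2}x_1x_2 - 19x_1 - x_2^{2} - 16x_2.
  reduce S modulo (f_1, f_2, f_3, h_4):
  remainder 45x_1 - \tfrac{22507}{200}x_2 - \tfrac{49507}{200} ≠ 0; add h_5 = 45x_1 - \tfrac{22507}{200}x_2 - \tfrac{49507}{200} to the basis.

S(f_3,h_4): lcm = x_1x_2^{2}. S = -\tfrac{93}{20}x_1x_2 + \tfrac{7}{20}x_1 - 4x_2^{3} + 19x_2.
  reduce S modulo (f_1, f_2, f_3, h_4, h_5):
  remainder -\tfrac{635011}{36000}x_2 - \tfrac{635011}{36000} ≠ 0; add h_6 = -\tfrac{635011}{36000}x_2 - \tfrac{635011}{36000} to the basis.

The other S-polynomials (S(f_2,f_3), S(f_1,h_4), S(f_2,h_4), S(f_1,h_5), S(f_2,h_5), S(f_3,h_5), S(h_4,h_5), S(f_1,h_6), S(f_2,h_6), S(f_3,h_6), S(h_4,h_6), S(h_5,h_6)) all reduce to 0 modulo the current basis, so we have a Gröbner basis.
Inter-reduce: drop elements whose leading term is divisible by another's, tail-reduce, and make monic.
Reduced Gröbner basis: {x_1 - 3, x_2 + 1}.

Elimination: the polynomial x_2 + 1 lies in the elimination ideal for x_2, so x_2 ∈ {-1}. For each such x_2, the remaining basis elements (now univariate) give the rest of the solution.
  x_2 = -1: the earlier basis element becomes x_1 - 3 = 0, giving x_1 = 3 — point (3, -1).

{(3, -1)}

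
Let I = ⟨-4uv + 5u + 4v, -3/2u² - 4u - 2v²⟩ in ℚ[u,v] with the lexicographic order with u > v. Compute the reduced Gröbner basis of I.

f_1 = -4uv + 5u + 4v, LT = uv.
f_2 = -3/2u² - 4u - 2v², LT = u².

S(f_1,f_2): lcm = u²v. S = -5/4u² - 11/3uv - 4/3v³.
  reduce S modulo (f_1, f_2):
  remainder -5/4u - 4/3v³ + 5/3v² - 11/3v ≠ 0; add g_3 = -5/4u - 4/3v³ + 5/3v² - 11/3v to the basis.

S(f_1,g_3): lcm = uv. S = -5/4u - 16/15v⁴ + 4/3v³ - 44/15v² - v.
  reduce S modulo (f_1, f_2, g_3):
  remainder -16/15v⁴ + 8/3v³ - 23/5v² + 8/3v ≠ 0; add g_4 = -16/15v⁴ + 8/3v³ - 23/5v² + 8/3v to the basis.

The other S-polynomials (S(f_2,g_3), S(f_1,g_4), S(f_2,g_4), S(g_3,g_4)) all reduce to 0 modulo the current basis, so we have a Gröbner basis.
Inter-reduce: drop elements whose leading term is divisible by another's, tail-reduce, and make monic.

G = {u + 16/15v³ - 4/3v² + 44/15v, v⁴ - 5/2v³ + 69/16v² - 5/2v}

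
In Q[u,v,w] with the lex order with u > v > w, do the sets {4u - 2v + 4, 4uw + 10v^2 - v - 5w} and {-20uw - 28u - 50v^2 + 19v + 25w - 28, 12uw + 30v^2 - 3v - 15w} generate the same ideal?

Two ideals are equal iff their reduced Gröbner bases coincide (the reduced basis is unique for a fixed ordering).
Buchberger on the first generating set:
f_1 = 4u - 2v + 4, LT = u.
f_2 = 4uw + 10v^2 - v - 5w, LT = uw.

S(f_1,f_2): lcm = uw. S = -5/2v^2 - 1/2vw + 1/4v + 9/4w.
  leading term v^2: no divisor's leading term divides it; move -5/2v^2 to the remainder.
  leading term vw: no divisor's leading term divides it; move -1/2vw to the remainder.
  leading term v: no divisor's leading term divides it; move 1/4v to the remainder.
  leading term w: no divisor's leading term divides it; move 9/4w to the remainder.
  remainder -5/2v^2 - 1/2vw + 1/4v + 9/4w ≠ 0; add g_3 = -5/2v^2 - 1/2vw + 1/4v + 9/4w to the basis.

The other S-polynomials (S(f_1,g_3), S(f_2,g_3)) all reduce to 0 modulo the current basis, so we have a Gröbner basis.
Inter-reduce: drop elements whose leading term is divisible by another's, tail-reduce, and make monic.
Reduced Gröbner basis: {u - 1/2v + 1, v^2 + 1/5vw - 1/10v - 9/10w}.

Buchberger on the second generating set:
h_1 = -20uw - 28u - 50v^2 + 19v + 25w - 28, LT = uw.
h_2 = 12uw + 30v^2 - 3v - 15w, LT = uw.

S(h_1,h_2): lcm = uw. S = 7/5u - 7/10v + 7/5.
  leading term u: no divisor's leading term divides it; move 7/5u to the remainder.
  leading term v: no divisor's leading term divides it; move -7/10v to the remainder.
  leading term 1: no divisor's leading term divides it; move 7/5 to the remainder.
  remainder 7/5u - 7/10v + 7/5 ≠ 0; add k_3 = 7/5u - 7/10v + 7/5 to the basis.

S(h_1,k_3): lcm = uw. S = 7/5u + 5/2v^2 + 1/2vw - 19/20v - 9/4w + 7/5.
  leading term u: subtract (1)·k_3 from 7/5u + 5/2v^2 + 1/2vw - 19/20v - 9/4w + 7/5 → 5/2v^2 + 1/2vw - 1/4v - 9/4w
  leading term v^2: no divisor's leading term divides it; move 5/2v^2 to the remainder.
  leading term vw: no divisor's leading term divides it; move 1/2vw to the remainder.
  leading term v: no divisor's leading term divides it; move -1/4v to the remainder.
  leading term w: no divisor's leading term divides it; move -9/4w to the remainder.
  remainder 5/2v^2 + 1/2vw - 1/4v - 9/4w ≠ 0; add k_4 = 5/2v^2 + 1/2vw - 1/4v - 9/4w to the basis.

The other S-polynomials (S(h_2,k_3), S(h_1,k_4), S(h_2,k_4), S(k_3,k_4)) all reduce to 0 modulo the current basis, so we have a Gröbner basis.
Inter-reduce: drop elements whose leading term is divisible by another's, tail-reduce, and make monic.
Reduced Gröbner basis: {u - 1/2v + 1, v^2 + 1/5vw - 1/10v - 9/10w}.

The two bases agree; hence the ideals are identical.

Yes, the ideals are equal.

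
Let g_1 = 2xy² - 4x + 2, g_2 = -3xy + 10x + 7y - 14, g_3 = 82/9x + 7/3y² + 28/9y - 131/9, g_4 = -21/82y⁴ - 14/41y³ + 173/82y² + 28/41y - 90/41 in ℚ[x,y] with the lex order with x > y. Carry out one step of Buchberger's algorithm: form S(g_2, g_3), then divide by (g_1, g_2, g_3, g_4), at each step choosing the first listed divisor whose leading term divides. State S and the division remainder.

lcm(LM(g_2), LM(g_3)) = xy.
S = (lcm/LT(g_2))·g_2 − (lcm/LT(g_3))·g_3 = -10/3x - 21/82y³ - 14/41y² - 181/246y + 14/3.
Reduce S modulo (g_1, g_2, g_3, g_4) in that order:
  leading term x: subtract (-15/41)·g_3 from -10/3x - 21/82y³ - 14/41y² - 181/246y + 14/3 → -21/82y³ + 21/41y² + 33/82y - 27/41
  leading term y³: no divisor's leading term divides it; move -21/82y³ to the remainder.
  leading term y²: no divisor's leading term divides it; move 21/41y² to the remainder.
  leading term y: no divisor's leading term divides it; move 33/82y to the remainder.
  leading term 1: no divisor's leading term divides it; move -27/41 to the remainder.
The remainder -21/82y³ + 21/41y² + 33/82y - 27/41 is nonzero, so it would be added as the next basis element.

S(g_2, g_3) = -10/3x - 21/82y³ - 14/41y² - 181/246y + 14/3; remainder on division = -21/82y³ + 21/41y² + 33/82y - 27/41.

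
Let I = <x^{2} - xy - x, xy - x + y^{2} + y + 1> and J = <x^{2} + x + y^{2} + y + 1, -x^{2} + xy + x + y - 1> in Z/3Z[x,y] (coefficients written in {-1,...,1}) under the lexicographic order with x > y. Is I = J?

Two ideals are equal iff their reduced Gröbner bases coincide (the reduced basis is unique for a fixed ordering).
Buchberger on the first generating set:
f_1 = x^{2} - xy - x, LT = x^{2}.
f_2 = xy - x + y^{2} + y + 1, LT = xy.

S(f_1,f_2): lcm = x^{2}y. S = x^{2} + xy^{2} + xy - x.
  leading term x^{2}: subtract (1)·f_1 from x^{2} + xy^{2} + xy - x → xy^{2} - xy
  leading term xy^{2}: subtract (y)·f_2 from xy^{2} - xy → -y^{3} - y^{2} - y
  leading term y^{3}: no divisor's leading term divides it; move -y^{3} to the remainder.
  leading term y^{2}: no divisor's leading term divides it; move -y^{2} to the remainder.
  leading term y: no divisor's leading term divides it; move -y to the remainder.
  remainder -y^{3} - y^{2} - y ≠ 0; add g_3 = -y^{3} - y^{2} - y to the basis.

S(f_1,g_3): leading monomials are coprime, so the S-polynomial reduces to 0 (Buchberger's first criterion).
S(f_2,g_3): lcm = xy^{3}. S = xy^{2} - xy + y^{4} + y^{3} + y^{2}.
  leading term xy^{2}: subtract (y)·f_2 from xy^{2} - xy + y^{4} + y^{3} + y^{2} → y^{4} - y
  leading term y^{4}: subtract (-y)·g_3 from y^{4} - y → -y^{3} - y^{2} - y
  leading term y^{3}: subtract (1)·g_3 from -y^{3} - y^{2} - y → 0
  remainder 0.

Every S-polynomial of the final basis reduces to 0, so we have a Gröbner basis.
Inter-reduce: drop elements whose leading term is divisible by another's, tail-reduce, and make monic.
Reduced Gröbner basis: {x^{2} + x + y^{2} + y + 1, xy - x + y^{2} + y + 1, y^{3} + y^{2} + y}.

Buchberger on the second generating set:
h_1 = x^{2} + x + y^{2} + y + 1, LT = x^{2}.
h_2 = -x^{2} + xy + x + y - 1, LT = x^{2}.

S(h_1,h_2): lcm = x^{2}. S = xy - x + y^{2} - y.
  leading term xy: no divisor's leading term divides it; move xy to the remainder.
  leading term x: no divisor's leading term divides it; move -x to the remainder.
  leading term y^{2}: no divisor's leading term divides it; move y^{2} to the remainder.
  leading term y: no divisor's leading term divides it; move -y to the remainder.
  remainder xy - x + y^{2} - y ≠ 0; add k_3 = xy - x + y^{2} - y to the basis.

S(h_1,k_3): lcm = x^{2}y. S = x^{2} - xy^{2} - xy + y^{3} + y^{2} + y.
  leading term x^{2}: subtract (1)·h_1 from x^{2} - xy^{2} - xy + y^{3} + y^{2} + y → -xy^{2} - xy - x + y^{3} - 1
  leading term xy^{2}: subtract (-y)·k_3 from -xy^{2} - xy - x + y^{3} - 1 → xy - x - y^{3} - y^{2} - 1
  leading term xy: subtract (1)·k_3 from xy - x - y^{3} - y^{2} - 1 → -y^{3} + y^{2} + y - 1
  leading term y^{3}: no divisor's leading term divides it; move -y^{3} to the remainder.
  leading term y^{2}: no divisor's leading term divides it; move y^{2} to the remainder.
  leading term y: no divisor's leading term divides it; move y to the remainder.
  leading term 1: no divisor's leading term divides it; move -1 to the remainder.
  remainder -y^{3} + y^{2} + y - 1 ≠ 0; add k_4 = -y^{3} + y^{2} + y - 1 to the basis.

S(h_2,k_3): lcm = x^{2}y. S = x^{2} + xy^{2} - y^{2} + y.
  leading term x^{2}: subtract (1)·h_1 from x^{2} + xy^{2} - y^{2} + y → xy^{2} - x + y^{2} - 1
  leading term xy^{2}: subtract (y)·k_3 from xy^{2} - x + y^{2} - 1 → xy - x - y^{3} - y^{2} - 1
  leading term xy: subtract (1)·k_3 from xy - x - y^{3} - y^{2} - 1 → -y^{3} + y^{2} + y - 1
  leading term y^{3}: subtract (1)·k_4 from -y^{3} + y^{2} + y - 1 → 0
  remainder 0.

S(h_1,k_4): leading monomials are coprime, so the S-polynomial reduces to 0 (Buchberger's first criterion).
S(h_2,k_4): leading monomials are coprime, so the S-polynomial reduces to 0 (Buchberger's first criterion).
S(k_3,k_4): lcm = xy^{3}. S = xy - x + y^{4} - y^{3}.
  leading term xy: subtract (1)·k_3 from xy - x + y^{4} - y^{3} → y^{4} - y^{3} - y^{2} + y
  leading term y^{4}: subtract (-y)·k_4 from y^{4} - y^{3} - y^{2} + y → 0
  remainder 0.

Every S-polynomial of the final basis reduces to 0, so we have a Gröbner basis.
Inter-reduce: drop elements whose leading term is divisible by another's, tail-reduce, and make monic.
Reduced Gröbner basis: {x^{2} + x + y^{2} + y + 1, xy - x + y^{2} - y, y^{3} - y^{2} - y + 1}.

Since the reduced bases disagree, the two ideals are not the same.
The same test decides containment: I ⊆ J iff every generator of I reduces to 0 modulo a Gröbner basis of J.

No, the ideals differ.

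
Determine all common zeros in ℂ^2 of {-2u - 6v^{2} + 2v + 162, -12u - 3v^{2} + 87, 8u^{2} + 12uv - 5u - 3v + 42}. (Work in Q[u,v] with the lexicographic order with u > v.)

Compute a lex Gröbner basis by Buchberger's algorithm.
f_1 = -2u - 6v^{2} + 2v + 162, LT = u.
f_2 = -12u - 3v^{2} + 87, LT = u.
f_3 = 8u^{2} + 12uv - 5u - 3v + 42, LT = u^{2}.

S(f_1,f_2): lcm = u. S = \tfrac{11}{4}v^{2} - v - \tfrac{295}{4}.
  leading term v^{2}: no divisor's leading term divides it; move \tfrac{11}{4}v^{2} to the remainder.
  leading term v: no divisor's leading term divides it; move -v to the remainder.
  leading term 1: no divisor's leading term divides it; move -\tfrac{295}{4} to the remainder.
  remainder \tfrac{11}{4}v^{2} - v - \tfrac{295}{4} ≠ 0; add h_4 = \tfrac{11}{4}v^{2} - v - \tfrac{295}{4} to the basis.

S(f_1,f_3): lcm = u^{2}. S = 3uv^{2} - \tfrac{5}{2}uv - \tfrac{643}{8}u + \tfrac{3}{8}v - \tfrac{21}{4}.
  leading term uv^{2}: subtract (-\tfrac{3}{2}v^{2})·f_1 from 3uv^{2} - \tfrac{5}{2}uv - \tfrac{643}{8}u + \tfrac{3}{8}v - \tfrac{21}{4} → -\tfrac{5}{2}uv - \tfrac{643}{8}u - 9v^{4} + 3v^{3} + 243v^{2} + \tfrac{3}{8}v - \tfrac{21}{4}
  leading term uv: subtract (\tfrac{5}{4}v)·f_1 from -\tfrac{5}{2}uv - \tfrac{643}{8}u - 9v^{4} + 3v^{3} + 243v^{2} + \tfrac{3}{8}v - \tfrac{21}{4} → -\tfrac{643}{8}u - 9v^{4} + \tfrac{21}{2}v^{3} + \tfrac{481}{2}v^{2} - \tfrac{1617}{8}v - \tfrac{21}{4}
  leading term u: subtract (\tfrac{643}{16})·f_1 from -\tfrac{643}{8}u - 9v^{4} + \tfrac{21}{2}v^{3} + \tfrac{481}{2}v^{2} - \tfrac{1617}{8}v - \tfrac{21}{4} → -9v^{4} + \tfrac{21}{2}v^{3} + \tfrac{3853}{8}v^{2} - \tfrac{565}{2}v - \tfrac{52125}{8}
  leading term v^{4}: subtract (-\tfrac{36}{11}v^{2})·h_4 from -9v^{4} + \tfrac{21}{2}v^{3} + \tfrac{3853}{8}v^{2} - \tfrac{565}{2}v - \tfrac{52125}{8} → \tfrac{159}{22}v^{3} + \tfrac{21143}{88}v^{2} - \tfrac{565}{2}v - \tfrac{52125}{8}
  leading term v^{3}: subtract (\tfrac{318}{121}v)·h_4 from \tfrac{159}{22}v^{3} + \tfrac{21143}{88}v^{2} - \tfrac{565}{2}v - \tfrac{52125}{8} → \tfrac{235117}{968}v^{2} - \tfrac{10730}{121}v - \tfrac{52125}{8}
  leading term v^{2}: subtract (\tfrac{235117}{2662})·h_4 from \tfrac{235117}{968}v^{2} - \tfrac{10730}{121}v - \tfrac{52125}{8} → -\tfrac{943}{2662}v - \tfrac{4715}{2662}
  leading term v: no divisor's leading term divides it; move -\tfrac{943}{2662}v to the remainder.
  leading term 1: no divisor's leading term divides it; move -\tfrac{4715}{2662} to the remainder.
  remainder -\tfrac{943}{2662}v - \tfrac{4715}{2662} ≠ 0; add h_5 = -\tfrac{943}{2662}v - \tfrac{4715}{2662} to the basis.

The other S-polynomials (S(f_2,f_3), S(f_1,h_4), S(f_2,h_4), S(f_3,h_4), S(f_1,h_5), S(f_2,h_5), S(f_3,h_5), S(h_4,h_5)) all reduce to 0 modulo the current basis, so we have a Gröbner basis.
Inter-reduce: drop elements whose leading term is divisible by another's, tail-reduce, and make monic.
Reduced Gröbner basis: {u - 1, v + 5}.

Since the basis is lex-ordered, v + 5 is univariate in v. Its roots are {-5}. Back-substituting each root into the other basis elements fixes the other coordinates.
  v = -5: the earlier basis element becomes u - 1 = 0, giving u = 1 — point (1, -5).
Check: every point annihilates each of the original generators.

{(1, -5)}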